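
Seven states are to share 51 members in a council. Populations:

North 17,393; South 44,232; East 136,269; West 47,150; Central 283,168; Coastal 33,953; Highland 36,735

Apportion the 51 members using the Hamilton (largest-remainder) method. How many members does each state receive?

North: 1; South: 4; East: 12; West: 4; Central: 24; Coastal: 3; Highland: 3

Total 598900; standard divisor 598900/51 ≈ 11743.137.
Standard quotas: North 1.4811, South 3.7666, East 11.6041, West 4.0151, Central 24.1135, Coastal 2.8913, Highland 3.1282.
Lower quotas: North 1, South 3, East 11, West 4, Central 24, Coastal 2, Highland 3 (sum 48, leaving 3 seats).
Remainders in descending order: Coastal 0.8913, South 0.7666, East 0.6041, North 0.4811, Highland 0.1282, Central 0.1135, West 0.0151.
Largest remainders: Coastal, South, East receive the extra seats.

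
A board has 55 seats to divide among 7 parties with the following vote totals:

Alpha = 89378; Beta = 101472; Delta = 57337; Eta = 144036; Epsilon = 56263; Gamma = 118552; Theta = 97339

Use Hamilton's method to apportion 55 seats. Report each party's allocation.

Alpha=7, Beta=8, Delta=5, Eta=12, Epsilon=5, Gamma=10, Theta=8

Total 664377; standard divisor 664377/55 ≈ 12079.582.
Standard quotas: Alpha 7.3991, Beta 8.4003, Delta 4.7466, Eta 11.9239, Epsilon 4.6577, Gamma 9.8142, Theta 8.0581.
Lower quotas: Alpha 7, Beta 8, Delta 4, Eta 11, Epsilon 4, Gamma 9, Theta 8 (sum 51, leaving 4 seats).
Remainders in descending order: Eta 0.9239, Gamma 0.8142, Delta 0.7466, Epsilon 0.6577, Beta 0.4003, Alpha 0.3991, Theta 0.0581.
Largest remainders: Eta, Gamma, Delta, Epsilon receive the extra seats.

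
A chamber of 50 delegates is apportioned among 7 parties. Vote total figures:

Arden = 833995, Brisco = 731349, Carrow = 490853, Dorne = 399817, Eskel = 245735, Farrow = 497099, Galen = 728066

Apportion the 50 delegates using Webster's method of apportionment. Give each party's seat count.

Standard divisor 3926914/50 ≈ 78538.28; standard quotas: Arden 10.619, Brisco 9.312, Carrow 6.250, Dorne 5.091, Eskel 3.129, Farrow 6.329, Galen 9.270.
Rounding to the nearest integer gives 11, 9, 6, 5, 3, 6, 9 = 49 seats, so the divisor must be adjusted.
With modified divisor 76810: modified quotas Arden 10.858, Brisco 9.522, Carrow 6.390, Dorne 5.205, Eskel 3.199, Farrow 6.472, Galen 9.479.
Rounding to the nearest integer: Arden 11, Brisco 10, Carrow 6, Dorne 5, Eskel 3, Farrow 6, Galen 9 (total 50).

Arden=11, Brisco=10, Carrow=6, Dorne=5, Eskel=3, Farrow=6, Galen=9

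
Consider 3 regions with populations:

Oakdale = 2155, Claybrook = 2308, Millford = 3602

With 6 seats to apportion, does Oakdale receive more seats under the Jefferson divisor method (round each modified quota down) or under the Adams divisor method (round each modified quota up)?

Jefferson: Oakdale 1, Claybrook 2, Millford 3.
Adams: Oakdale 2, Claybrook 2, Millford 2.
Oakdale gets 1 under Jefferson and 2 under Adams.

Adams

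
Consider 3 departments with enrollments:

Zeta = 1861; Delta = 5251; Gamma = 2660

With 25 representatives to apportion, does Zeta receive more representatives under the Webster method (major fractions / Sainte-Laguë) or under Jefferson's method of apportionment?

Webster: Zeta 5, Delta 13, Gamma 7.
Jefferson: Zeta 4, Delta 14, Gamma 7.
Zeta gets 5 under Webster and 4 under Jefferson.

Webster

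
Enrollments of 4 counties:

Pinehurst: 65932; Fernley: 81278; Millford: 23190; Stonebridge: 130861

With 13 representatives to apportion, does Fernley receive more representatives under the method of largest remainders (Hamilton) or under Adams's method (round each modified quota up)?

Hamilton: Pinehurst 3, Fernley 3, Millford 1, Stonebridge 6.
Adams: Pinehurst 3, Fernley 4, Millford 1, Stonebridge 5.
Fernley gets 3 under Hamilton and 4 under Adams.

Adams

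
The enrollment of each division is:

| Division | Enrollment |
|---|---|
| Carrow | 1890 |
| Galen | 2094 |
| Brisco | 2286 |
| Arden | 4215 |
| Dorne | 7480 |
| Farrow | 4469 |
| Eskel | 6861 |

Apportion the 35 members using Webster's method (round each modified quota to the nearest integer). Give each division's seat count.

Carrow=2; Galen=3; Brisco=3; Arden=5; Dorne=9; Farrow=5; Eskel=8

Standard divisor 29295/35 ≈ 837; standard quotas: Carrow 2.258, Galen 2.502, Brisco 2.731, Arden 5.036, Dorne 8.937, Farrow 5.339, Eskel 8.197.
Rounding to the nearest integer gives Carrow 2, Galen 3, Brisco 3, Arden 5, Dorne 9, Farrow 5, Eskel 8 — total 35, matching the house size, so no adjustment is needed.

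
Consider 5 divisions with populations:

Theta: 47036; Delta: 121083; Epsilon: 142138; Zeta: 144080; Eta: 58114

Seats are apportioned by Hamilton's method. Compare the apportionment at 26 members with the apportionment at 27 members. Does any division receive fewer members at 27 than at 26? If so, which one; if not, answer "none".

At 26 seats: Theta 3, Delta 6, Epsilon 7, Zeta 7, Eta 3.
At 27 seats: Theta 2, Delta 6, Epsilon 8, Zeta 8, Eta 3.
Theta drops from 3 to 2.

Theta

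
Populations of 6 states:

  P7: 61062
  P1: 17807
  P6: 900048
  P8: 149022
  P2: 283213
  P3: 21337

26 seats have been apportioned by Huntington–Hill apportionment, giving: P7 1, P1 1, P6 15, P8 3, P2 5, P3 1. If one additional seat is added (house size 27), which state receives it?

Priority for the next seat is population ÷ (√(s·(s+1))).
Priorities: P7 43177.354, P1 12591.450, P6 58097.849, P8 43018.946, P2 51707.383, P3 15087.537.
Highest priority: P6.

P6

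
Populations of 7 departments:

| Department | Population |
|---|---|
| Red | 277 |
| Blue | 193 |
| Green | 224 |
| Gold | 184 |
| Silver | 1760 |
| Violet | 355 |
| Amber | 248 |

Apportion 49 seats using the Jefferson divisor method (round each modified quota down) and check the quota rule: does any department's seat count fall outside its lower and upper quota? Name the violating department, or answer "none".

Silver

Standard quotas: Red 4.188, Blue 2.918, Green 3.387, Gold 2.782, Silver 26.609, Violet 5.367, Amber 3.749.
Jefferson allocation: Red 4, Blue 3, Green 3, Gold 2, Silver 28, Violet 5, Amber 4.
Silver has quota 26.609 (lower 26, upper 27) but receives 28 — outside the quota interval.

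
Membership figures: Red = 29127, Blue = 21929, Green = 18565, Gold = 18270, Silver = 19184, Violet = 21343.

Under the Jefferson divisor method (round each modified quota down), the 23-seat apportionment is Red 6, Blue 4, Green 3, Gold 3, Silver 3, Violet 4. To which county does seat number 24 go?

Silver

Priority for the next seat is population ÷ (current seats + 1).
Priorities: Red 4161.000, Blue 4385.800, Green 4641.250, Gold 4567.500, Silver 4796.000, Violet 4268.600.
Highest priority: Silver.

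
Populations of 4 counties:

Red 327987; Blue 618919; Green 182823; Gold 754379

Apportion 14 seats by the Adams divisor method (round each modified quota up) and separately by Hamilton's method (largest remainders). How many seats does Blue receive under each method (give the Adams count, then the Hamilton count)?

Adams: Red 3, Blue 4, Green 2, Gold 5.
Hamilton: Red 2, Blue 5, Green 1, Gold 6.
Blue gets 4 under Adams and 5 under Hamilton.

4 and 5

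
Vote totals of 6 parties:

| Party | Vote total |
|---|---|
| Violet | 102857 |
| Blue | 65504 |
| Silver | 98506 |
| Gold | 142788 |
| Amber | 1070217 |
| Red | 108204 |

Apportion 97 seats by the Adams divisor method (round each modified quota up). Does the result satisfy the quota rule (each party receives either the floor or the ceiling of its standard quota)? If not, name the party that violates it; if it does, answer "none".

Amber

Standard quotas: Violet 6.283, Blue 4.001, Silver 6.017, Gold 8.722, Amber 65.369, Red 6.609.
Adams allocation: Violet 7, Blue 4, Silver 6, Gold 9, Amber 64, Red 7.
Amber has quota 65.369 (lower 65, upper 66) but receives 64 — outside the quota interval.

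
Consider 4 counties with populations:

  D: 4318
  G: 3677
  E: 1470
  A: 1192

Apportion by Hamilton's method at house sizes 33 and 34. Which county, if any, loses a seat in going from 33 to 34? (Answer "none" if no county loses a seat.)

At 33 seats: D 13, G 11, E 5, A 4.
At 34 seats: D 14, G 12, E 4, A 4.
E drops from 5 to 4.

E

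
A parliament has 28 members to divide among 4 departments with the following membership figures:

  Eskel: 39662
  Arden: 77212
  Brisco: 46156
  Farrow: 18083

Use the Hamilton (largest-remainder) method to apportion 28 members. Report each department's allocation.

Eskel: 6, Arden: 12, Brisco: 7, Farrow: 3

Standard divisor: 181113 ÷ 28 ≈ 6468.321.
Standard quotas: Eskel 6.1317, Arden 11.9369, Brisco 7.1357, Farrow 2.7956.
Lower quotas: Eskel 6, Arden 11, Brisco 7, Farrow 2 (sum 26, leaving 2 seats).
Remainders in descending order: Arden 0.9369, Farrow 0.7956, Brisco 0.1357, Eskel 0.1317.
The surplus seats go to Arden, Farrow.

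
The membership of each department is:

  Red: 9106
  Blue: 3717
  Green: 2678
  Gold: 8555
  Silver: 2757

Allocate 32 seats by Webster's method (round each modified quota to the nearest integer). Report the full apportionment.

Red=11; Blue=5; Green=3; Gold=10; Silver=3

Standard divisor 26813/32 ≈ 837.906; standard quotas: Red 10.868, Blue 4.436, Green 3.196, Gold 10.210, Silver 3.290.
Rounding to the nearest integer gives 11, 4, 3, 10, 3 = 31 seats, so the divisor must be adjusted.
With modified divisor 820: modified quotas Red 11.105, Blue 4.533, Green 3.266, Gold 10.433, Silver 3.362.
Rounding to the nearest integer: Red 11, Blue 5, Green 3, Gold 10, Silver 3 (total 32).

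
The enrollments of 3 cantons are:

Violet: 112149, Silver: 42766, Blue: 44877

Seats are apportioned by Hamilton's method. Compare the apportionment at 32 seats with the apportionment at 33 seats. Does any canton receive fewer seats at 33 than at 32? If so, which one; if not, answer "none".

At 32 seats: Violet 18, Silver 7, Blue 7.
At 33 seats: Violet 19, Silver 7, Blue 7.
No canton's allocation decreased.

none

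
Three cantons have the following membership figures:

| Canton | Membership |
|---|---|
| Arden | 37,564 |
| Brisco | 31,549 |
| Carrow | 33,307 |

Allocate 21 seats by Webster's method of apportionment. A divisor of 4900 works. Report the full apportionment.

Arden=8, Brisco=6, Carrow=7

With modified divisor 4900: modified quotas Arden 7.666, Brisco 6.439, Carrow 6.797.
Rounding to the nearest integer: Arden 8, Brisco 6, Carrow 7 (total 21).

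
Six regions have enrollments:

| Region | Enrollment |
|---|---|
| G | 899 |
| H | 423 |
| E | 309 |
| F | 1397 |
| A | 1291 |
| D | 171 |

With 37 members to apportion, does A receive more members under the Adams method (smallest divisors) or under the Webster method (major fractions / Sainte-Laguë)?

Webster

Adams: G 7, H 4, E 3, F 11, A 10, D 2.
Webster: G 7, H 3, E 3, F 12, A 11, D 1.
A gets 10 under Adams and 11 under Webster.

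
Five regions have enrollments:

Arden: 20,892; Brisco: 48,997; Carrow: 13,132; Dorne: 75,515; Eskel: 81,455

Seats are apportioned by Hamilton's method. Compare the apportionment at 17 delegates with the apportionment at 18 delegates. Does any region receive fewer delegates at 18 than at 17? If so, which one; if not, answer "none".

Arden

At 17 seats: Arden 2, Brisco 3, Carrow 1, Dorne 5, Eskel 6.
At 18 seats: Arden 1, Brisco 4, Carrow 1, Dorne 6, Eskel 6.
Arden drops from 2 to 1.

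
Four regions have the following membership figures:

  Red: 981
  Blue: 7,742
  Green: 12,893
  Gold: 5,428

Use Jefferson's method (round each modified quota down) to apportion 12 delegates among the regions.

Red 0; Blue 4; Green 6; Gold 2

Standard divisor 27044/12 ≈ 2253.667; standard quotas: Red 0.435, Blue 3.435, Green 5.721, Gold 2.409.
Rounding down gives 0, 3, 5, 2 = 10 seats, so the divisor must be adjusted.
With modified divisor 1900: modified quotas Red 0.516, Blue 4.075, Green 6.786, Gold 2.857.
Rounding down: Red 0, Blue 4, Green 6, Gold 2 (total 12).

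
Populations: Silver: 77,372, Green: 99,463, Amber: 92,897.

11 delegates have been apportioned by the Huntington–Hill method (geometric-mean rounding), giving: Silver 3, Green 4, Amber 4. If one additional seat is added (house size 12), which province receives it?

Priority for the next seat is population ÷ (√(s·(s+1))).
Priorities: Silver 22335.373, Green 22240.603, Amber 20772.401.
Highest priority: Silver.

Silver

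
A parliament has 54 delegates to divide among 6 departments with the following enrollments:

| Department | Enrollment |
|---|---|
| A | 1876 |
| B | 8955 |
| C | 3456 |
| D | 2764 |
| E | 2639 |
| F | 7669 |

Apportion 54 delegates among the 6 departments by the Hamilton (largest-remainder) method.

A=4; B=18; C=7; D=5; E=5; F=15

The standard divisor is 27359/54 ≈ 506.648.
Standard quotas: A 3.7028, B 17.6750, C 6.8213, D 5.4555, E 5.2087, F 15.1367.
Lower quotas: A 3, B 17, C 6, D 5, E 5, F 15 (sum 51, leaving 3 seats).
Remainders in descending order: C 0.8213, A 0.7028, B 0.6750, D 0.4555, E 0.2087, F 0.1367.
Largest remainders: C, A, B receive the extra seats.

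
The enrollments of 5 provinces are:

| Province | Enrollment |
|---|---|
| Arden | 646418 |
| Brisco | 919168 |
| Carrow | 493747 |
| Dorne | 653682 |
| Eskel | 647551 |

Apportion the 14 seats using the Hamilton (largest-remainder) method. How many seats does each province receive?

Arden=2; Brisco=4; Carrow=2; Dorne=3; Eskel=3

Total 3360566; standard divisor 3360566/14 ≈ 240040.429.
Standard quotas: Arden 2.6930, Brisco 3.8292, Carrow 2.0569, Dorne 2.7232, Eskel 2.6977.
Lower quotas: Arden 2, Brisco 3, Carrow 2, Dorne 2, Eskel 2 (sum 11, leaving 3 seats).
Remainders in descending order: Brisco 0.8292, Dorne 0.7232, Eskel 0.6977, Arden 0.6930, Carrow 0.0569.
The surplus seats go to Brisco, Dorne, Eskel.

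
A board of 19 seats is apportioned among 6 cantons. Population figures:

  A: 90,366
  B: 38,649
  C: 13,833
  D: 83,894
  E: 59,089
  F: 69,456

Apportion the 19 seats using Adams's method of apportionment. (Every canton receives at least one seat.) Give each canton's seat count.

A 5, B 2, C 1, D 4, E 3, F 4

Standard divisor 355287/19 ≈ 18699.316; standard quotas: A 4.833, B 2.067, C 0.740, D 4.486, E 3.160, F 3.714.
Rounding up gives 5, 3, 1, 5, 4, 4 = 22 seats, so the divisor must be adjusted.
With modified divisor 21800: modified quotas A 4.145, B 1.773, C 0.635, D 3.848, E 2.711, F 3.186.
Rounding up: A 5, B 2, C 1, D 4, E 3, F 4 (total 19).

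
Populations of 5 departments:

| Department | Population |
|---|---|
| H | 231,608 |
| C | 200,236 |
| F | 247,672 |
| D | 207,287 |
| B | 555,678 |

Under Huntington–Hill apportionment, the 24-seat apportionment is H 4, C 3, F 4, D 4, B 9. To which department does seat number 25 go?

Priority for the next seat is population ÷ (√(s·(s+1))).
Priorities: H 51789.123, C 57803.154, F 55381.143, D 46350.782, B 58573.604.
Highest priority: B.

B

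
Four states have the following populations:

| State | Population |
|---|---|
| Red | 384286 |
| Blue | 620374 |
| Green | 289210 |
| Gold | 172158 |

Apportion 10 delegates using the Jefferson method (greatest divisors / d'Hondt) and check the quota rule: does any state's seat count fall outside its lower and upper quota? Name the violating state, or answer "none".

none

Standard quotas: Red 2.621, Blue 4.232, Green 1.973, Gold 1.174.
Jefferson allocation: Red 3, Blue 4, Green 2, Gold 1.
Every allocation lies between the lower and upper quota.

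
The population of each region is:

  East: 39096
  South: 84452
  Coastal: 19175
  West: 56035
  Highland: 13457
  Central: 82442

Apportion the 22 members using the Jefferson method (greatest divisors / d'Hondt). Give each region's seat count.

Standard divisor 294657/22 ≈ 13393.5; standard quotas: East 2.919, South 6.305, Coastal 1.432, West 4.184, Highland 1.005, Central 6.155.
Rounding down gives 2, 6, 1, 4, 1, 6 = 20 seats, so the divisor must be adjusted.
With modified divisor 11900: modified quotas East 3.285, South 7.097, Coastal 1.611, West 4.709, Highland 1.131, Central 6.928.
Rounding down: East 3, South 7, Coastal 1, West 4, Highland 1, Central 6 (total 22).

East: 3; South: 7; Coastal: 1; West: 4; Highland: 1; Central: 6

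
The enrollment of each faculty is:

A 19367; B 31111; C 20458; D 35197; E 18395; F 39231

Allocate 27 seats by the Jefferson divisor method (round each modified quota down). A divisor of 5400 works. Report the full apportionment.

A 3; B 5; C 3; D 6; E 3; F 7

With modified divisor 5400: modified quotas A 3.586, B 5.761, C 3.789, D 6.518, E 3.406, F 7.265.
Rounding down: A 3, B 5, C 3, D 6, E 3, F 7 (total 27).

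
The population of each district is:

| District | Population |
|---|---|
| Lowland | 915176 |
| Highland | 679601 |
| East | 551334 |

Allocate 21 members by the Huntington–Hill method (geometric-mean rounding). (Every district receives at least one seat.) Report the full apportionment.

With divisor 102762: modified quotas Lowland 8.906, Highland 6.613, East 5.365.
Geometric-mean thresholds: Lowland √(8·9)=8.485, Highland √(6·7)=6.481, East √(5·6)=5.477.
Each quota rounded against its threshold gives Lowland 9, Highland 7, East 5 (total 21).

Lowland 9, Highland 7, East 5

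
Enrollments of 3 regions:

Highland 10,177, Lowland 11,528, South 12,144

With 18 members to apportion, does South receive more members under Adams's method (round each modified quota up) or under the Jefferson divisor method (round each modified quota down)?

Jefferson

Adams: Highland 6, Lowland 6, South 6.
Jefferson: Highland 5, Lowland 6, South 7.
South gets 6 under Adams and 7 under Jefferson.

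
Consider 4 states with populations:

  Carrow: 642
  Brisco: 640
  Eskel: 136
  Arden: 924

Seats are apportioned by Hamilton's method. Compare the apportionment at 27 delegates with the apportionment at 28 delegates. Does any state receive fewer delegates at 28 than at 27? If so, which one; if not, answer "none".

Eskel

At 27 seats: Carrow 7, Brisco 7, Eskel 2, Arden 11.
At 28 seats: Carrow 8, Brisco 8, Eskel 1, Arden 11.
Eskel drops from 2 to 1.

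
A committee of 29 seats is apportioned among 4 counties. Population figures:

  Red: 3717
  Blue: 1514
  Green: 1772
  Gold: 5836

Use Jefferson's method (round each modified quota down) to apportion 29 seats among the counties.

Standard divisor 12839/29 ≈ 442.724; standard quotas: Red 8.396, Blue 3.420, Green 4.002, Gold 13.182.
Rounding down gives 8, 3, 4, 13 = 28 seats, so the divisor must be adjusted.
With modified divisor 415: modified quotas Red 8.957, Blue 3.648, Green 4.270, Gold 14.063.
Rounding down: Red 8, Blue 3, Green 4, Gold 14 (total 29).

Red: 8, Blue: 3, Green: 4, Gold: 14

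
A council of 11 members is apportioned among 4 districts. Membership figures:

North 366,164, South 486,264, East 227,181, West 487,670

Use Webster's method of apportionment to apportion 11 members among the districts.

Standard divisor 1567279/11 ≈ 142479.909; standard quotas: North 2.570, South 3.413, East 1.594, West 3.423.
Rounding to the nearest integer gives North 3, South 3, East 2, West 3 — total 11, matching the house size, so no adjustment is needed.

North=3; South=3; East=2; West=3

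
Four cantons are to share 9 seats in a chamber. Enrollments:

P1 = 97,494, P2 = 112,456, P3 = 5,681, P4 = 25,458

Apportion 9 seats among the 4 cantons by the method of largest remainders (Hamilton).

Standard divisor: 241089 ÷ 9 ≈ 26787.667.
Standard quotas: P1 3.6395, P2 4.1981, P3 0.2121, P4 0.9504.
Lower quotas: P1 3, P2 4, P3 0, P4 0 (sum 7, leaving 2 seats).
Remainders in descending order: P4 0.9504, P1 0.6395, P3 0.2121, P2 0.1981.
The surplus seats go to P4, P1.

P1=4, P2=4, P3=0, P4=1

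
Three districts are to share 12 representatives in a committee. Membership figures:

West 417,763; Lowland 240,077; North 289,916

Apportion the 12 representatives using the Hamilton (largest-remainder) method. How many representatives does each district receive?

Standard divisor: 947756 ÷ 12 ≈ 78979.667.
Standard quotas: West 5.2895, Lowland 3.0397, North 3.6708.
Lower quotas: West 5, Lowland 3, North 3 (sum 11, leaving 1 seat).
Remainders in descending order: North 0.6708, West 0.2895, Lowland 0.0397.
Largest remainder: North receives the extra seat.

West: 5, Lowland: 3, North: 4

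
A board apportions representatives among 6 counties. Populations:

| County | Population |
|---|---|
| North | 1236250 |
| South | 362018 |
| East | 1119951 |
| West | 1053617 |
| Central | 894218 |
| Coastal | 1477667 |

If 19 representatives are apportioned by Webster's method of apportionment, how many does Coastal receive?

5

Standard divisor 6143721/19 ≈ 323353.737; standard quotas: North 3.823, South 1.120, East 3.464, West 3.258, Central 2.765, Coastal 4.570.
Rounding to the nearest integer gives North 4, South 1, East 3, West 3, Central 3, Coastal 5 — total 19, matching the house size, so no adjustment is needed.
Coastal receives 5.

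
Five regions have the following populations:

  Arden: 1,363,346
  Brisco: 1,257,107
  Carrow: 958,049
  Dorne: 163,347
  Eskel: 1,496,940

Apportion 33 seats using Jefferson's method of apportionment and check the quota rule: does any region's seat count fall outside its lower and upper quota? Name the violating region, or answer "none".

none

Standard quotas: Arden 8.588, Brisco 7.919, Carrow 6.035, Dorne 1.029, Eskel 9.429.
Jefferson allocation: Arden 9, Brisco 8, Carrow 6, Dorne 1, Eskel 9.
Every allocation lies between the lower and upper quota.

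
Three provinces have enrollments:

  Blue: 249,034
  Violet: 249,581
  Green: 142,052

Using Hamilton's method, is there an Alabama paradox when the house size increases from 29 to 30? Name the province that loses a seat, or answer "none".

At 29 seats: Blue 11, Violet 11, Green 7.
At 30 seats: Blue 12, Violet 12, Green 6.
Green drops from 7 to 6.

Green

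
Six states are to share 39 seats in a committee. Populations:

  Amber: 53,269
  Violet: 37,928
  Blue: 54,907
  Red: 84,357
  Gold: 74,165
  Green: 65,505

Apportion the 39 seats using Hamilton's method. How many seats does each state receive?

Standard divisor: 370131 ÷ 39 ≈ 9490.538.
Standard quotas: Amber 5.6129, Violet 3.9964, Blue 5.7854, Red 8.8885, Gold 7.8146, Green 6.9021.
Lower quotas: Amber 5, Violet 3, Blue 5, Red 8, Gold 7, Green 6 (sum 34, leaving 5 seats).
Remainders in descending order: Violet 0.9964, Green 0.9021, Red 0.8885, Gold 0.8146, Blue 0.7854, Amber 0.6129.
The surplus seats go to Violet, Green, Red, Gold, Blue.

Amber=5, Violet=4, Blue=6, Red=9, Gold=8, Green=7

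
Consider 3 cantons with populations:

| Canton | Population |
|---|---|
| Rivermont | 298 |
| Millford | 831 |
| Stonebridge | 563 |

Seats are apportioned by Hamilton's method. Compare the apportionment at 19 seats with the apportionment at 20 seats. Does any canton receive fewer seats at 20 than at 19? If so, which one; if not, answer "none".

At 19 seats: Rivermont 4, Millford 9, Stonebridge 6.
At 20 seats: Rivermont 3, Millford 10, Stonebridge 7.
Rivermont drops from 4 to 3.

Rivermont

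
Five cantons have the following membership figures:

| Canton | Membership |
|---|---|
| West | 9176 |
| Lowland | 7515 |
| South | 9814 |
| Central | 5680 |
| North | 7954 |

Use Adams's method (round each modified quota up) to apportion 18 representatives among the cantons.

West: 4, Lowland: 3, South: 4, Central: 3, North: 4

Standard divisor 40139/18 ≈ 2229.944; standard quotas: West 4.115, Lowland 3.370, South 4.401, Central 2.547, North 3.567.
Rounding up gives 5, 4, 5, 3, 4 = 21 seats, so the divisor must be adjusted.
With modified divisor 2600: modified quotas West 3.529, Lowland 2.890, South 3.775, Central 2.185, North 3.059.
Rounding up: West 4, Lowland 3, South 4, Central 3, North 4 (total 18).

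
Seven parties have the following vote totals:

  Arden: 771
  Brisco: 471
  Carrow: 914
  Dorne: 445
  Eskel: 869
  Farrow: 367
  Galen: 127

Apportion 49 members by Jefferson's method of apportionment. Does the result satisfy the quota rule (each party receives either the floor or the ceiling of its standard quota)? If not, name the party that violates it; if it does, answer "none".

none

Standard quotas: Arden 9.531, Brisco 5.822, Carrow 11.298, Dorne 5.501, Eskel 10.742, Farrow 4.537, Galen 1.570.
Jefferson allocation: Arden 10, Brisco 6, Carrow 12, Dorne 5, Eskel 11, Farrow 4, Galen 1.
Every allocation lies between the lower and upper quota.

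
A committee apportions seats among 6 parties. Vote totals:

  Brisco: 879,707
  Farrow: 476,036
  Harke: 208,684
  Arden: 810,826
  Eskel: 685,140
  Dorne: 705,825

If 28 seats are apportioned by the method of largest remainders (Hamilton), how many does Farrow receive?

The standard divisor is 3766218/28 ≈ 134507.786.
Standard quotas: Brisco 6.5402, Farrow 3.5391, Harke 1.5515, Arden 6.0281, Eskel 5.0937, Dorne 5.2475.
Lower quotas: Brisco 6, Farrow 3, Harke 1, Arden 6, Eskel 5, Dorne 5 (sum 26, leaving 2 seats).
Remainders in descending order: Harke 0.5515, Brisco 0.5402, Farrow 0.5391, Dorne 0.2475, Eskel 0.0937, Arden 0.0281.
Largest remainders: Harke, Brisco receive the extra seats.
Farrow receives 3.

3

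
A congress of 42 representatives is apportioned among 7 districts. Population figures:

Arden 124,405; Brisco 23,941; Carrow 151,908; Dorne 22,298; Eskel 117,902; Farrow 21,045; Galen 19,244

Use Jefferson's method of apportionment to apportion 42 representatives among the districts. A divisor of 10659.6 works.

Arden 11, Brisco 2, Carrow 14, Dorne 2, Eskel 11, Farrow 1, Galen 1

With modified divisor 10659.6: modified quotas Arden 11.671, Brisco 2.246, Carrow 14.251, Dorne 2.092, Eskel 11.061, Farrow 1.974, Galen 1.805.
Rounding down: Arden 11, Brisco 2, Carrow 14, Dorne 2, Eskel 11, Farrow 1, Galen 1 (total 42).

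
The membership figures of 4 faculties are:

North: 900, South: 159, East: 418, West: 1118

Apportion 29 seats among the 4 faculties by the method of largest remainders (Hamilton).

North=10, South=2, East=5, West=12

Standard divisor: 2595 ÷ 29 ≈ 89.483.
Standard quotas: North 10.058, South 1.777, East 4.671, West 12.494.
Lower quotas: North 10, South 1, East 4, West 12 (sum 27, leaving 2 seats).
Remainders in descending order: South 0.777, East 0.671, West 0.494, North 0.058.
Largest remainders: South, East receive the extra seats.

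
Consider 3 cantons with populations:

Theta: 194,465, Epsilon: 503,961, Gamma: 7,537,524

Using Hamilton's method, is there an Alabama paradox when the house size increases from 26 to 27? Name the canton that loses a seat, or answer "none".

Theta

At 26 seats: Theta 1, Epsilon 1, Gamma 24.
At 27 seats: Theta 0, Epsilon 2, Gamma 25.
Theta drops from 1 to 0.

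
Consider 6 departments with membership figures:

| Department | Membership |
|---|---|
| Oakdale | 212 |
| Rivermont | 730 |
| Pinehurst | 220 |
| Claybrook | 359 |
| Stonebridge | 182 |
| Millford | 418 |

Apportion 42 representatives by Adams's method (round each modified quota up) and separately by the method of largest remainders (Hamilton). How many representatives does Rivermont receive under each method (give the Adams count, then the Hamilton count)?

14 and 15

Adams: Oakdale 4, Rivermont 14, Pinehurst 5, Claybrook 7, Stonebridge 4, Millford 8.
Hamilton: Oakdale 4, Rivermont 15, Pinehurst 4, Claybrook 7, Stonebridge 4, Millford 8.
Rivermont gets 14 under Adams and 15 under Hamilton.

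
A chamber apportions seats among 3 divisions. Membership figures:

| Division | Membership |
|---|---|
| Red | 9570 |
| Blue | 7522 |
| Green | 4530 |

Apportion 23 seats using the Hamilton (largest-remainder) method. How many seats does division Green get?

The standard divisor is 21622/23 ≈ 940.087.
Standard quotas: Red 10.1799, Blue 8.0014, Green 4.8187.
Lower quotas: Red 10, Blue 8, Green 4 (sum 22, leaving 1 seat).
Remainders in descending order: Green 0.8187, Red 0.1799, Blue 0.0014.
Largest remainder: Green receives the extra seat.
Green receives 5.

5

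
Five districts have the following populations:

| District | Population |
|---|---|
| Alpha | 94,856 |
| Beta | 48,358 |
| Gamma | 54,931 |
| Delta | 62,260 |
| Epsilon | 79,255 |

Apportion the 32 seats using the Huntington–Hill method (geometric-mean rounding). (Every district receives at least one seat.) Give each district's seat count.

With divisor 10702: modified quotas Alpha 8.863, Beta 4.519, Gamma 5.133, Delta 5.818, Epsilon 7.406.
Geometric-mean thresholds: Alpha √(8·9)=8.485, Beta √(4·5)=4.472, Gamma √(5·6)=5.477, Delta √(5·6)=5.477, Epsilon √(7·8)=7.483.
Each quota rounded against its threshold gives Alpha 9, Beta 5, Gamma 5, Delta 6, Epsilon 7 (total 32).

Alpha 9, Beta 5, Gamma 5, Delta 6, Epsilon 7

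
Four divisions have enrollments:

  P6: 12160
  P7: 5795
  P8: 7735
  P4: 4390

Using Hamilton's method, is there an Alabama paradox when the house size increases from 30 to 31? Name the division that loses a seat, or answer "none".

At 30 seats: P6 12, P7 6, P8 8, P4 4.
At 31 seats: P6 13, P7 6, P8 8, P4 4.
No division's allocation decreased.

none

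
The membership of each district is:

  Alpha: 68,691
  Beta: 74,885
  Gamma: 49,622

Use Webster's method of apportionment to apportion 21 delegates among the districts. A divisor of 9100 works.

Alpha: 8, Beta: 8, Gamma: 5

With modified divisor 9100: modified quotas Alpha 7.548, Beta 8.229, Gamma 5.453.
Rounding to the nearest integer: Alpha 8, Beta 8, Gamma 5 (total 21).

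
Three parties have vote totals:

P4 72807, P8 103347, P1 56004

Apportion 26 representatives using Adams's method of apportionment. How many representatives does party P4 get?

8

Standard divisor 232158/26 ≈ 8929.154; standard quotas: P4 8.154, P8 11.574, P1 6.272.
Rounding up gives 9, 12, 7 = 28 seats, so the divisor must be adjusted.
With modified divisor 9376.83: modified quotas P4 7.765, P8 11.022, P1 5.973.
Rounding up: P4 8, P8 12, P1 6 (total 26).
P4 receives 8.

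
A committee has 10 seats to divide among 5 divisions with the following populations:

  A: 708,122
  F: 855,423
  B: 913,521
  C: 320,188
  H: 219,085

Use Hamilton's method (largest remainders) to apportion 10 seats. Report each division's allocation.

The standard divisor is 3016339/10 ≈ 301633.9.
Standard quotas: A 2.3476, F 2.8360, B 3.0286, C 1.0615, H 0.7263.
Lower quotas: A 2, F 2, B 3, C 1, H 0 (sum 8, leaving 2 seats).
Remainders in descending order: F 0.8360, H 0.7263, A 0.3476, C 0.0615, B 0.0286.
Largest remainders: F, H receive the extra seats.

A 2, F 3, B 3, C 1, H 1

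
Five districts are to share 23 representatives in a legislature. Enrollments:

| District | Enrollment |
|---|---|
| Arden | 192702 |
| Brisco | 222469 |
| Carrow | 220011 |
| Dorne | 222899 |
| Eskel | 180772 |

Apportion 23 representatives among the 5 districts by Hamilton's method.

Arden 4, Brisco 5, Carrow 5, Dorne 5, Eskel 4

Standard divisor: 1038853 ÷ 23 ≈ 45167.522.
Standard quotas: Arden 4.2664, Brisco 4.9254, Carrow 4.8710, Dorne 4.9349, Eskel 4.0023.
Lower quotas: Arden 4, Brisco 4, Carrow 4, Dorne 4, Eskel 4 (sum 20, leaving 3 seats).
Remainders in descending order: Dorne 0.9349, Brisco 0.9254, Carrow 0.8710, Arden 0.2664, Eskel 0.0023.
Largest remainders: Dorne, Brisco, Carrow receive the extra seats.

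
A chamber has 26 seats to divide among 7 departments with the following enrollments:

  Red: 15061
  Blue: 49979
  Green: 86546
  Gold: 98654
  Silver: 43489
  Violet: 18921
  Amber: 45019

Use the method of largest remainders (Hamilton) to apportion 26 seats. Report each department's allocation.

Standard divisor: 357669 ÷ 26 ≈ 13756.5.
Standard quotas: Red 1.0948, Blue 3.6331, Green 6.2913, Gold 7.1714, Silver 3.1613, Violet 1.3754, Amber 3.2726.
Lower quotas: Red 1, Blue 3, Green 6, Gold 7, Silver 3, Violet 1, Amber 3 (sum 24, leaving 2 seats).
Remainders in descending order: Blue 0.6331, Violet 0.3754, Green 0.2913, Amber 0.2726, Gold 0.1714, Silver 0.1613, Red 0.0948.
Largest remainders: Blue, Violet receive the extra seats.

Red 1, Blue 4, Green 6, Gold 7, Silver 3, Violet 2, Amber 3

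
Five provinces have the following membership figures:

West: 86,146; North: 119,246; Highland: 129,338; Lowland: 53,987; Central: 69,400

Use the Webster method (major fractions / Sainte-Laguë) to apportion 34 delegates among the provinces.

Standard divisor 458117/34 ≈ 13474.029; standard quotas: West 6.393, North 8.850, Highland 9.599, Lowland 4.007, Central 5.151.
Rounding to the nearest integer gives West 6, North 9, Highland 10, Lowland 4, Central 5 — total 34, matching the house size, so no adjustment is needed.

West: 6, North: 9, Highland: 10, Lowland: 4, Central: 5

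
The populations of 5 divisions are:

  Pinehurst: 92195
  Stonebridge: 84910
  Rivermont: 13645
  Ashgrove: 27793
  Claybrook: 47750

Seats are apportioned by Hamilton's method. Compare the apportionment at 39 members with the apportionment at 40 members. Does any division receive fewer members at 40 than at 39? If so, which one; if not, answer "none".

none

At 39 seats: Pinehurst 14, Stonebridge 12, Rivermont 2, Ashgrove 4, Claybrook 7.
At 40 seats: Pinehurst 14, Stonebridge 13, Rivermont 2, Ashgrove 4, Claybrook 7.
No division's allocation decreased.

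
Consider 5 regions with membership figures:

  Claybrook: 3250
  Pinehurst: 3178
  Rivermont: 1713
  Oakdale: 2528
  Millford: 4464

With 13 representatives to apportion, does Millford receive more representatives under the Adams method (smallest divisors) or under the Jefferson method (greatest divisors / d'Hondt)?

Jefferson

Adams: Claybrook 3, Pinehurst 3, Rivermont 2, Oakdale 2, Millford 3.
Jefferson: Claybrook 3, Pinehurst 3, Rivermont 1, Oakdale 2, Millford 4.
Millford gets 3 under Adams and 4 under Jefferson.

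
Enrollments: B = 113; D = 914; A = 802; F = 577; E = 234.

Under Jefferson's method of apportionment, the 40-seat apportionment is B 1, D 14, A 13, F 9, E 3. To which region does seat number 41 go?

D

Priority for the next seat is population ÷ (current seats + 1).
Priorities: B 56.500, D 60.933, A 57.286, F 57.700, E 58.500.
Highest priority: D.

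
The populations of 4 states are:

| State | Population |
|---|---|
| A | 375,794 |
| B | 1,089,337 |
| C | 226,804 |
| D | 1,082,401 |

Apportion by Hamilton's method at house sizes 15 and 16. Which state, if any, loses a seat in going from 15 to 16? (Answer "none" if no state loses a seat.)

none

At 15 seats: A 2, B 6, C 1, D 6.
At 16 seats: A 2, B 6, C 2, D 6.
No state's allocation decreased.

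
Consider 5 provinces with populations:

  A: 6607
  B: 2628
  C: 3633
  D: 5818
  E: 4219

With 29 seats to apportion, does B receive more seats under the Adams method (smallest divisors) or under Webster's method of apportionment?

Adams: A 8, B 4, C 5, D 7, E 5.
Webster: A 9, B 3, C 5, D 7, E 5.
B gets 4 under Adams and 3 under Webster.

Adams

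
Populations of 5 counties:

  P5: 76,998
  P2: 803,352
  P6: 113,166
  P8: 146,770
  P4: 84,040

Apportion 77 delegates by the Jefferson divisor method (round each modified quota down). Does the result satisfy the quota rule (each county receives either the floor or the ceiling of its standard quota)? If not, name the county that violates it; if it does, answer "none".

P2

Standard quotas: P5 4.843, P2 50.524, P6 7.117, P8 9.231, P4 5.285.
Jefferson allocation: P5 4, P2 52, P6 7, P8 9, P4 5.
P2 has quota 50.524 (lower 50, upper 51) but receives 52 — outside the quota interval.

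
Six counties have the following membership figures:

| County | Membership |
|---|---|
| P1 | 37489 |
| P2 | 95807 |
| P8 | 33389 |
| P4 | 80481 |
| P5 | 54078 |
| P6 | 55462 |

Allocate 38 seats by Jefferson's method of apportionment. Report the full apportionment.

Standard divisor 356706/38 ≈ 9387; standard quotas: P1 3.994, P2 10.206, P8 3.557, P4 8.574, P5 5.761, P6 5.908.
Rounding down gives 3, 10, 3, 8, 5, 5 = 34 seats, so the divisor must be adjusted.
With modified divisor 8800: modified quotas P1 4.260, P2 10.887, P8 3.794, P4 9.146, P5 6.145, P6 6.303.
Rounding down: P1 4, P2 10, P8 3, P4 9, P5 6, P6 6 (total 38).

P1 4; P2 10; P8 3; P4 9; P5 6; P6 6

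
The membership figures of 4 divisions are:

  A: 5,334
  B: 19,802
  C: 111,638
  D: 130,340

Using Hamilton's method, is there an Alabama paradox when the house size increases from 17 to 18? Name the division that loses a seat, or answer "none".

At 17 seats: A 1, B 1, C 7, D 8.
At 18 seats: A 0, B 1, C 8, D 9.
A drops from 1 to 0.

A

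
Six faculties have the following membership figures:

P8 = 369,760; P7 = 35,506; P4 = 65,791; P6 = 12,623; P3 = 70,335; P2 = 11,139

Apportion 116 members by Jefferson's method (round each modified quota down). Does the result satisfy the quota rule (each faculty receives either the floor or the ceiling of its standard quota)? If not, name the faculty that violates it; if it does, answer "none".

Standard quotas: P8 75.895, P7 7.288, P4 13.504, P6 2.591, P3 14.437, P2 2.286.
Jefferson allocation: P8 78, P7 7, P4 13, P6 2, P3 14, P2 2.
P8 has quota 75.895 (lower 75, upper 76) but receives 78 — outside the quota interval.

P8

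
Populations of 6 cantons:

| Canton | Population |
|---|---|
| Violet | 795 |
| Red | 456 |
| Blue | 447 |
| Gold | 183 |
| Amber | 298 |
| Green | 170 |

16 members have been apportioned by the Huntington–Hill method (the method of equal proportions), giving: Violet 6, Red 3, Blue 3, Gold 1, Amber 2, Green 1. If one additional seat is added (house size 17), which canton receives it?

Red

Priority for the next seat is population ÷ (√(s·(s+1))).
Priorities: Violet 122.671, Red 131.636, Blue 129.038, Gold 129.401, Amber 121.658, Green 120.208.
Highest priority: Red.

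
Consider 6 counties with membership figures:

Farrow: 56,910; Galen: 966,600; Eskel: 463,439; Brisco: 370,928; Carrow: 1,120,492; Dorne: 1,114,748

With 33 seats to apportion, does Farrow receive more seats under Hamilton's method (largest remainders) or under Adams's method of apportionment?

Adams

Hamilton: Farrow 0, Galen 8, Eskel 4, Brisco 3, Carrow 9, Dorne 9.
Adams: Farrow 1, Galen 7, Eskel 4, Brisco 3, Carrow 9, Dorne 9.
Farrow gets 0 under Hamilton and 1 under Adams.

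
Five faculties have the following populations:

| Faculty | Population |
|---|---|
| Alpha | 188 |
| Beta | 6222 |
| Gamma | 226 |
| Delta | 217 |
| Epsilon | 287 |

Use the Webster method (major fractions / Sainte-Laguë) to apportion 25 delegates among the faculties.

Standard divisor 7140/25 ≈ 285.6; standard quotas: Alpha 0.658, Beta 21.786, Gamma 0.791, Delta 0.760, Epsilon 1.005.
Rounding to the nearest integer gives 1, 22, 1, 1, 1 = 26 seats, so the divisor must be adjusted.
With modified divisor 300: modified quotas Alpha 0.627, Beta 20.740, Gamma 0.753, Delta 0.723, Epsilon 0.957.
Rounding to the nearest integer: Alpha 1, Beta 21, Gamma 1, Delta 1, Epsilon 1 (total 25).

Alpha 1, Beta 21, Gamma 1, Delta 1, Epsilon 1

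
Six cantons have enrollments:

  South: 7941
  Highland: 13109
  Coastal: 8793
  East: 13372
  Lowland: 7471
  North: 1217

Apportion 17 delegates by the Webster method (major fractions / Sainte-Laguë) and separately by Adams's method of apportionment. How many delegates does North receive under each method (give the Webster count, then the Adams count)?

0 and 1

Webster: South 3, Highland 4, Coastal 3, East 4, Lowland 3, North 0.
Adams: South 3, Highland 4, Coastal 3, East 4, Lowland 2, North 1.
North gets 0 under Webster and 1 under Adams.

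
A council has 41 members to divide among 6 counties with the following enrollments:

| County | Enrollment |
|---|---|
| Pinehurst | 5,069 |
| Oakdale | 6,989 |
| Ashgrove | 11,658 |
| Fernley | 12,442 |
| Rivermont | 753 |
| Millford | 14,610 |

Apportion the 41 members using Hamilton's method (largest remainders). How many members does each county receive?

Total 51521; standard divisor 51521/41 ≈ 1256.61.
Standard quotas: Pinehurst 4.0339, Oakdale 5.5618, Ashgrove 9.2773, Fernley 9.9012, Rivermont 0.5992, Millford 11.6265.
Lower quotas: Pinehurst 4, Oakdale 5, Ashgrove 9, Fernley 9, Rivermont 0, Millford 11 (sum 38, leaving 3 seats).
Remainders in descending order: Fernley 0.9012, Millford 0.6265, Rivermont 0.5992, Oakdale 0.5618, Ashgrove 0.2773, Pinehurst 0.0339.
Largest remainders: Fernley, Millford, Rivermont receive the extra seats.

Pinehurst: 4, Oakdale: 5, Ashgrove: 9, Fernley: 10, Rivermont: 1, Millford: 12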